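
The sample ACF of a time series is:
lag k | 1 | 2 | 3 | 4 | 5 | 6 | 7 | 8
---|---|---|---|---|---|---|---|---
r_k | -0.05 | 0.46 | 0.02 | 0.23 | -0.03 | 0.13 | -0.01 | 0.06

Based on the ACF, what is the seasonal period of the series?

The largest autocorrelation is r_2 = 0.46, with a weaker echo at lag 4 (0.23); the remaining lags stay at or below 0.13.
The dominant spike at lag 2 indicates a seasonal period of 2.

2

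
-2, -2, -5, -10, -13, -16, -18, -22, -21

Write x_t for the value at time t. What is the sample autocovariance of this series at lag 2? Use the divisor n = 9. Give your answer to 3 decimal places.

19.417

Mean x̄ = (-2 − 2 − 5 − 10 − 13 − 16 − 18 − 22 − 21)/9 = -12.1111
Σ_{t=1}^{7}(x_t−x̄)(x_{t+2}−x̄) = 174.7531
γ_2 = 174.7531 / 9 = 19.417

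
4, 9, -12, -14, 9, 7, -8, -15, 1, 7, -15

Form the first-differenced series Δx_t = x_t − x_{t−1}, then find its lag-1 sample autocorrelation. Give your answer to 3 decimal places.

-0.087

First differences Δx: 5, -21, -2, 23, -2, -15, -7, 16, 6, -22
Mean of differences = -1.9000
Numerator Σ(Δx_t−Δx̄)(Δx_{t+1}−Δx̄) = -175.4100
Denominator Σ(Δx_t−Δx̄)² = 2016.9000
r_1(Δx) = -175.4100 / 2016.9000 = -0.087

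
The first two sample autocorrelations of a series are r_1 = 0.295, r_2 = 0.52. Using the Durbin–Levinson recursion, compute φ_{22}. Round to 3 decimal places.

0.474

φ_{22} = (r_2 − r_1²) / (1 − r_1²)
r_1² = (0.295)² = 0.087025
Numerator = 0.52 − 0.0870 = 0.4330; denominator = 1 − 0.0870 = 0.9130
φ_{22} = 0.4330 / 0.9130 = 0.474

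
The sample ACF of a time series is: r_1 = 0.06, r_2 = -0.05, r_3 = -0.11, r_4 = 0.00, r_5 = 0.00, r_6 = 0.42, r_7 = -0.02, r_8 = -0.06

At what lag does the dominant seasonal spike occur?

6

The largest autocorrelation is r_6 = 0.42; the remaining lags stay at or below 0.06.
The dominant spike at lag 6 indicates a seasonal period of 6.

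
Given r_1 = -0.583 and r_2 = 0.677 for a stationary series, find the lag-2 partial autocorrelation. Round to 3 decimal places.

0.511

φ_{22} = (r_2 − r_1²) / (1 − r_1²)
r_1² = (-0.583)² = 0.339889
Numerator = 0.677 − 0.3399 = 0.3371; denominator = 1 − 0.3399 = 0.6601
φ_{22} = 0.3371 / 0.6601 = 0.511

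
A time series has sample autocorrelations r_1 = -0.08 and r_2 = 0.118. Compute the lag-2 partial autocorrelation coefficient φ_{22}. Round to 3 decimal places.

0.112

φ_{22} = (r_2 − r_1²) / (1 − r_1²)
r_1² = (-0.08)² = 0.0064
Numerator = 0.118 − 0.0064 = 0.1116; denominator = 1 − 0.0064 = 0.9936
φ_{22} = 0.1116 / 0.9936 = 0.112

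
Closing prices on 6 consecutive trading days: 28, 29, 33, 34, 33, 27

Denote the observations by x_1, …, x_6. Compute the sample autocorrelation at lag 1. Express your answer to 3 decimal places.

0.167

Mean x̄ = (28 + 29 + 33 + 34 + 33 + 27)/6 = 30.6667
Deviations from mean: -2.6667, -1.6667, 2.3333, 3.3333, 2.3333, -3.6667
Numerator Σ_{t=1}^{5}(x_t−x̄)(x_{t+1}−x̄) = 7.5556
Denominator Σ(x_t−x̄)² = 45.3333
r_1 = 7.5556 / 45.3333 = 0.167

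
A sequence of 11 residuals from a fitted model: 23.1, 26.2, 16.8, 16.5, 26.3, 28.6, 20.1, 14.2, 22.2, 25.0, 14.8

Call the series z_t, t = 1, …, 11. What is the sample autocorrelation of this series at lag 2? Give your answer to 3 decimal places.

Mean z̄ = (23.1 + 26.2 + 16.8 + 16.5 + 26.3 + 28.6 + 20.1 + 14.2 + 22.2 + 25.0 + 14.8)/11 = 21.2545
Numerator Σ_{t=1}^{9}(z_t−z̄)(z_{t+2}−z̄) = -180.3941
Denominator Σ(z_t−z̄)² = 257.4073
r_2 = -180.3941 / 257.4073 = -0.701

-0.701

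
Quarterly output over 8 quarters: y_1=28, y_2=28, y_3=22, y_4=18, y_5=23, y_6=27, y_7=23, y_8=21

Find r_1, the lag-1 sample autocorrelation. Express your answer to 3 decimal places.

Mean ȳ = (28 + 28 + 22 + 18 + 23 + 27 + 23 + 21)/8 = 23.7500
Deviations from mean: 4.2500, 4.2500, -1.7500, -5.7500, -0.7500, 3.2500, -0.7500, -2.7500
Σ(y_t−ȳ)(y_{t+1}−ȳ) = (18.0625) + (-7.4375) + (10.0625) + (4.3125) + (-2.4375) + (-2.4375) + (2.0625) = 22.1875
Denominator Σ(y_t−ȳ)² = 91.5000
r_1 = 22.1875 / 91.5000 = 0.242

0.242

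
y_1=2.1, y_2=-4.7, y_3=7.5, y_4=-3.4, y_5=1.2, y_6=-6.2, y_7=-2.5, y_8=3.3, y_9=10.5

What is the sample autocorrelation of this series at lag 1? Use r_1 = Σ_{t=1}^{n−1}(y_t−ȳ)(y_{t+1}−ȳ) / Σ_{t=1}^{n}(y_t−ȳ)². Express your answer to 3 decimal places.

-0.145

Mean ȳ = (2.1 − 4.7 + 7.5 − 3.4 + 1.2 − 6.2 − 2.5 + 3.3 + 10.5)/9 = 0.8667
Numerator Σ_{t=1}^{8}(y_t−ȳ)(y_{t+1}−ȳ) = -36.8311
Denominator Σ(y_t−ȳ)² = 254.8200
r_1 = -36.8311 / 254.8200 = -0.145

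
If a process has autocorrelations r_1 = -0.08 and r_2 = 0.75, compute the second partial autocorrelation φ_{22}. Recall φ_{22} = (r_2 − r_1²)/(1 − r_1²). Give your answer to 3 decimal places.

φ_{22} = (r_2 − r_1²) / (1 − r_1²)
r_1² = (-0.08)² = 0.0064
Numerator = 0.75 − 0.0064 = 0.7436; denominator = 1 − 0.0064 = 0.9936
φ_{22} = 0.7436 / 0.9936 = 0.748

0.748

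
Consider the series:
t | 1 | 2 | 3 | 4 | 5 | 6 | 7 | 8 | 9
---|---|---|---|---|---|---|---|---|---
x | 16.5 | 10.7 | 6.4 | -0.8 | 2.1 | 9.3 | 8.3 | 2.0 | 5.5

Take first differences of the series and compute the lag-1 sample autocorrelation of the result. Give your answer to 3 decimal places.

0.095

First differences Δx: -5.8, -4.3, -7.2, 2.9, 7.2, -1.0, -6.3, 3.5
Mean of differences = -1.3750
Numerator Σ(Δx_t−Δx̄)(Δx_{t+1}−Δx̄) = 19.0969
Denominator Σ(Δx_t−Δx̄)² = 202.0350
r_1(Δx) = 19.0969 / 202.0350 = 0.095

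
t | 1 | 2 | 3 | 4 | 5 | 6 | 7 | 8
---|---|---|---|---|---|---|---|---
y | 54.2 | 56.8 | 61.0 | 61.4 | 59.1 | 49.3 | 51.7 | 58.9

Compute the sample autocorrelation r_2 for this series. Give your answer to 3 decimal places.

-0.456

Mean ȳ = (54.2 + 56.8 + 61.0 + 61.4 + 59.1 + 49.3 + 51.7 + 58.9)/8 = 56.5500
Σ(y_t−ȳ)(y_{t+2}−ȳ) = (-10.4575) + (1.2125) + (11.3475) + (-35.1625) + (-12.3675) + (-17.0375) = -62.4650
Denominator Σ(y_t−ȳ)² = 137.0200
r_2 = -62.4650 / 137.0200 = -0.456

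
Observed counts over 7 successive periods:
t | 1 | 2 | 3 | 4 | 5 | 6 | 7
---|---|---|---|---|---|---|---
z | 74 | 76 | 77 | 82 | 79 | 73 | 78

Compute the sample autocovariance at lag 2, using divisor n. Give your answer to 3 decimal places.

-3.286

Mean z̄ = (74 + 76 + 77 + 82 + 79 + 73 + 78)/7 = 77.0000
Σ_{t=1}^{5}(z_t−z̄)(z_{t+2}−z̄) = -23.0000
γ_2 = -23.0000 / 7 = -3.286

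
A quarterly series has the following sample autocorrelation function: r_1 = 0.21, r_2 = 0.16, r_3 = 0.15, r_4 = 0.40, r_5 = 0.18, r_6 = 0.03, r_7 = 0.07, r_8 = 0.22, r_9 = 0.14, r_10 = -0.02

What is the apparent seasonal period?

4

The largest autocorrelation is r_4 = 0.40, with a weaker echo at lag 8 (0.22); the remaining lags stay at or below 0.21. The elevated value at lag 1 (0.21), dropping to 0.16 at lag 2, reflects decaying short-term dependence rather than seasonality.
The dominant spike at lag 4 indicates a seasonal period of 4.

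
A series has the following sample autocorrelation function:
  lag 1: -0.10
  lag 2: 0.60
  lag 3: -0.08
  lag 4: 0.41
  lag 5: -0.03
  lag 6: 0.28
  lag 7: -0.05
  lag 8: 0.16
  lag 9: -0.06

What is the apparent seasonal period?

2

The largest autocorrelation is r_2 = 0.60, with weaker echoes at lags 4 (0.41), 6 (0.28) and 8 (0.16); the remaining lags stay at or below -0.03.
The dominant spike at lag 2 indicates a seasonal period of 2.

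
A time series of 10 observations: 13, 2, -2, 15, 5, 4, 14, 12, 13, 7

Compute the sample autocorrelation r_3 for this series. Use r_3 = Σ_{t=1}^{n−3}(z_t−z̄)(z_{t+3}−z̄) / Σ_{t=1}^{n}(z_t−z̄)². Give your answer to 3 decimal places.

0.304

Mean z̄ = (13 + 2 − 2 + 15 + 5 + 4 + 14 + 12 + 13 + 7)/10 = 8.3000
Σ(z_t−z̄)(z_{t+3}−z̄) = (31.4900) + (20.7900) + (44.2900) + (38.1900) + (-12.2100) + (-20.2100) + (-7.4100) = 94.9300
Denominator Σ(z_t−z̄)² = 312.1000
r_3 = 94.9300 / 312.1000 = 0.304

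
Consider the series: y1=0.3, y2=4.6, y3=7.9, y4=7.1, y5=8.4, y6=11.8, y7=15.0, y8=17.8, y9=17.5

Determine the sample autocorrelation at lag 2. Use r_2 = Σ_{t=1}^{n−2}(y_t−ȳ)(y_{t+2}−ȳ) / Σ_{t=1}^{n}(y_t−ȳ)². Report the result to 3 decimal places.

0.274

Mean ȳ = (0.3 + 4.6 + 7.9 + 7.1 + 8.4 + 11.8 + 15.0 + 17.8 + 17.5)/9 = 10.0444
Numerator Σ_{t=1}^{7}(y_t−ȳ)(y_{t+2}−ȳ) = 77.6972
Denominator Σ(y_t−ȳ)² = 283.9422
r_2 = 77.6972 / 283.9422 = 0.274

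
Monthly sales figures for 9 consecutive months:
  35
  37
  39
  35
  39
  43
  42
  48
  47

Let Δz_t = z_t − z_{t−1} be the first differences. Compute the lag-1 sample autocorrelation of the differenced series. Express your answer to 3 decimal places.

First differences Δz: 2, 2, -4, 4, 4, -1, 6, -1
Mean of differences = 1.5000
Numerator Σ(Δz_t−Δz̄)(Δz_{t+1}−Δz̄) = -38.7500
Denominator Σ(Δz_t−Δz̄)² = 76.0000
r_1(Δz) = -38.7500 / 76.0000 = -0.510

-0.510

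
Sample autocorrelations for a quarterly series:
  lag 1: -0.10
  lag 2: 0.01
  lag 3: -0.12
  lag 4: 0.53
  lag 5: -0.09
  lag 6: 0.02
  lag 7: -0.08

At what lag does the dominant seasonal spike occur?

The largest autocorrelation is r_4 = 0.53; the remaining lags stay at or below 0.02.
The dominant spike at lag 4 indicates a seasonal period of 4.

4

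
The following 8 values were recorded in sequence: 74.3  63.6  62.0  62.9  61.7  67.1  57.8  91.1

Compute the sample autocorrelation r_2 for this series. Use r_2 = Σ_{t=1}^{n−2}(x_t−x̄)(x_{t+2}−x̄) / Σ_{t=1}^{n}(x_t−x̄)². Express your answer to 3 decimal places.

Mean x̄ = (74.3 + 63.6 + 62.0 + 62.9 + 61.7 + 67.1 + 57.8 + 91.1)/8 = 67.5625
Deviations from mean: 6.7375, -3.9625, -5.5625, -4.6625, -5.8625, -0.4625, -9.7625, 23.5375
Numerator Σ_{t=1}^{6}(x_t−x̄)(x_{t+2}−x̄) = 62.1109
Denominator Σ(x_t−x̄)² = 797.6788
r_2 = 62.1109 / 797.6788 = 0.078

0.078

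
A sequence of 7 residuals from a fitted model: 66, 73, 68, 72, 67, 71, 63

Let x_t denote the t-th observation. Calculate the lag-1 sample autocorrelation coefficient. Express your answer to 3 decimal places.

-0.497

Mean x̄ = (66 + 73 + 68 + 72 + 67 + 71 + 63)/7 = 68.5714
Deviations from mean: -2.5714, 4.4286, -0.5714, 3.4286, -1.5714, 2.4286, -5.5714
Numerator Σ_{t=1}^{6}(x_t−x̄)(x_{t+1}−x̄) = -38.6122
Denominator Σ(x_t−x̄)² = 77.7143
r_1 = -38.6122 / 77.7143 = -0.497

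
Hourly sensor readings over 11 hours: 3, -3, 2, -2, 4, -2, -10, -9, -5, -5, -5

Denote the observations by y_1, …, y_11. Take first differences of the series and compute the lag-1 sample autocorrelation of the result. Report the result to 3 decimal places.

-0.305

First differences Δy: -6, 5, -4, 6, -6, -8, 1, 4, 0, 0
Mean of differences = -0.8000
Numerator Σ(Δy_t−Δȳ)(Δy_{t+1}−Δȳ) = -68.2400
Denominator Σ(Δy_t−Δȳ)² = 223.6000
r_1(Δy) = -68.2400 / 223.6000 = -0.305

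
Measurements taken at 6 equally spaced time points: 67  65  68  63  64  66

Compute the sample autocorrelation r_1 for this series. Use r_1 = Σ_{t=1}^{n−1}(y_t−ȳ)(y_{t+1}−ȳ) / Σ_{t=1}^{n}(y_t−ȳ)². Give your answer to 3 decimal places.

-0.300

Mean ȳ = (67 + 65 + 68 + 63 + 64 + 66)/6 = 65.5000
Deviations from mean: 1.5000, -0.5000, 2.5000, -2.5000, -1.5000, 0.5000
Σ(y_t−ȳ)(y_{t+1}−ȳ) = (-0.7500) + (-1.2500) + (-6.2500) + (3.7500) + (-0.7500) = -5.2500
Denominator Σ(y_t−ȳ)² = 17.5000
r_1 = -5.2500 / 17.5000 = -0.300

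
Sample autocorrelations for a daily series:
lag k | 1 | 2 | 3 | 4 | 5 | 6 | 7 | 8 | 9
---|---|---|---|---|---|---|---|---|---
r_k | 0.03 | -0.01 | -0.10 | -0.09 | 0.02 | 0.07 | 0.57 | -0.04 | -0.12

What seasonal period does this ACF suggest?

7

The largest autocorrelation is r_7 = 0.57; the remaining lags stay at or below 0.07.
The dominant spike at lag 7 indicates a seasonal period of 7.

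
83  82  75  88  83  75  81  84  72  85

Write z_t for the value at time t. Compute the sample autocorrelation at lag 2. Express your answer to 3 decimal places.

Mean z̄ = (83 + 82 + 75 + 88 + 83 + 75 + 81 + 84 + 72 + 85)/10 = 80.8000
Numerator Σ_{t=1}^{8}(z_t−z̄)(z_{t+2}−z̄) = -65.0800
Denominator Σ(z_t−z̄)² = 235.6000
r_2 = -65.0800 / 235.6000 = -0.276

-0.276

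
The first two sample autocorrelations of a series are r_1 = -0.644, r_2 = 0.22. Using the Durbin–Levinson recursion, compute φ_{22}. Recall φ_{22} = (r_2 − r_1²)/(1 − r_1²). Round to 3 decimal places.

-0.333

φ_{22} = (r_2 − r_1²) / (1 − r_1²)
r_1² = (-0.644)² = 0.414736
Numerator = 0.22 − 0.4147 = -0.1947; denominator = 1 − 0.4147 = 0.5853
φ_{22} = -0.1947 / 0.5853 = -0.333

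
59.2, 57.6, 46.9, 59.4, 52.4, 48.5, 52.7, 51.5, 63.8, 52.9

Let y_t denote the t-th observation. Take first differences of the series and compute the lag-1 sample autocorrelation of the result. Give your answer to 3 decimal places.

-0.552

First differences Δy: -1.6, -10.7, 12.5, -7.0, -3.9, 4.2, -1.2, 12.3, -10.9
Mean of differences = -0.7000
Numerator Σ(Δy_t−Δȳ)(Δy_{t+1}−Δȳ) = -343.2300
Denominator Σ(Δy_t−Δȳ)² = 622.2800
r_1(Δy) = -343.2300 / 622.2800 = -0.552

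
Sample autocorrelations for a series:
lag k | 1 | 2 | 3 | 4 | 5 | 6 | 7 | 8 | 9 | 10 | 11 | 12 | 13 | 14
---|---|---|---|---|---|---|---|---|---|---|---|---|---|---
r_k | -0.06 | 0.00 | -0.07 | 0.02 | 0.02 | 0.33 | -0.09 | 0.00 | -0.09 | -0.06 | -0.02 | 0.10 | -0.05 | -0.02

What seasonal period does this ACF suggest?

The largest autocorrelation is r_6 = 0.33; the remaining lags stay at or below 0.10.
The dominant spike at lag 6 indicates a seasonal period of 6.

6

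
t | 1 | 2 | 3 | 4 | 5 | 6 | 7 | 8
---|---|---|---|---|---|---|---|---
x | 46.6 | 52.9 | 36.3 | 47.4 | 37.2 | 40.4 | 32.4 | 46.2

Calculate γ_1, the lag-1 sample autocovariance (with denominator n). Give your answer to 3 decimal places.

-10.482

Mean x̄ = (46.6 + 52.9 + 36.3 + 47.4 + 37.2 + 40.4 + 32.4 + 46.2)/8 = 42.4250
Σ_{t=1}^{7}(x_t−x̄)(x_{t+1}−x̄) = -83.8556
γ_1 = -83.8556 / 8 = -10.482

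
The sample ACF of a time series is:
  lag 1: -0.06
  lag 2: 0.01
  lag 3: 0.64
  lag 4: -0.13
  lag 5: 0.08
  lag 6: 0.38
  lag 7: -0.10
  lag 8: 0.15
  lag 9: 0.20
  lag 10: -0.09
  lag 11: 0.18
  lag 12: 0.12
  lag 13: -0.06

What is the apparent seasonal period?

The largest autocorrelation is r_3 = 0.64, with weaker echoes at lags 6 (0.38) and 9 (0.20); the remaining lags stay at or below 0.18.
The dominant spike at lag 3 indicates a seasonal period of 3.

3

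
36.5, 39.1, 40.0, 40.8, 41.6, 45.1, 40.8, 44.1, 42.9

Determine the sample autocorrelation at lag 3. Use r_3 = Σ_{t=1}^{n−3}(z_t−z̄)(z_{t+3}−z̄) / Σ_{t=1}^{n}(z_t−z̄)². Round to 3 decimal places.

Mean z̄ = (36.5 + 39.1 + 40.0 + 40.8 + 41.6 + 45.1 + 40.8 + 44.1 + 42.9)/9 = 41.2111
Numerator Σ_{t=1}^{6}(z_t−z̄)(z_{t+3}−z̄) = 4.2663
Denominator Σ(z_t−z̄)² = 54.9289
r_3 = 4.2663 / 54.9289 = 0.078

0.078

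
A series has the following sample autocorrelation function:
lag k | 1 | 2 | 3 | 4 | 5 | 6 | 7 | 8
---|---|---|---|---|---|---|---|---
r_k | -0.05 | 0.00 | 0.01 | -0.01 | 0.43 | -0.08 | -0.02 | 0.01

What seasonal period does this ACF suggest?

5

The largest autocorrelation is r_5 = 0.43; the remaining lags stay at or below 0.01.
The dominant spike at lag 5 indicates a seasonal period of 5.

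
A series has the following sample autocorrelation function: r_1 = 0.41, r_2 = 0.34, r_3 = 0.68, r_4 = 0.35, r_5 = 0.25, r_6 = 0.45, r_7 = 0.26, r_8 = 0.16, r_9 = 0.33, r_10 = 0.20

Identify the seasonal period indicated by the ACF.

The largest autocorrelation is r_3 = 0.68, with a weaker echo at lag 6 (0.45); the remaining lags stay at or below 0.41. The elevated value at lag 1 (0.41), dropping to 0.34 at lag 2, reflects decaying short-term dependence rather than seasonality.
The dominant spike at lag 3 indicates a seasonal period of 3.

3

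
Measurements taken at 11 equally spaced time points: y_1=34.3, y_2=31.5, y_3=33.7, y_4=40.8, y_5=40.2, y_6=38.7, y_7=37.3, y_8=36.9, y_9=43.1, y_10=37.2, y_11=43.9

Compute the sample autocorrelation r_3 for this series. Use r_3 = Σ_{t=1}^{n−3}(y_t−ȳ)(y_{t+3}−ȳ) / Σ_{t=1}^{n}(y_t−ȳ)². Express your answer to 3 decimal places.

-0.227

Mean ȳ = (34.3 + 31.5 + 33.7 + 40.8 + 40.2 + 38.7 + 37.3 + 36.9 + 43.1 + 37.2 + 43.9)/11 = 37.9636
Numerator Σ_{t=1}^{8}(y_t−ȳ)(y_{t+3}−ȳ) = -34.2721
Denominator Σ(y_t−ȳ)² = 150.7455
r_3 = -34.2721 / 150.7455 = -0.227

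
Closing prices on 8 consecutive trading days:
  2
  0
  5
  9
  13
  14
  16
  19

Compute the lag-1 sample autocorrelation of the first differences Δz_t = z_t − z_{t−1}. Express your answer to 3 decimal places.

First differences Δz: -2, 5, 4, 4, 1, 2, 3
Mean of differences = 2.4286
Numerator Σ(Δz_t−Δz̄)(Δz_{t+1}−Δz̄) = -6.7551
Denominator Σ(Δz_t−Δz̄)² = 33.7143
r_1(Δz) = -6.7551 / 33.7143 = -0.200

-0.200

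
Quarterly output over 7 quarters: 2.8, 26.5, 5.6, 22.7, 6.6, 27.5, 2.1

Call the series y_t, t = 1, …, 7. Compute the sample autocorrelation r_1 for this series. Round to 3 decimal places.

-0.786

Mean ȳ = (2.8 + 26.5 + 5.6 + 22.7 + 6.6 + 27.5 + 2.1)/7 = 13.4000
Deviations from mean: -10.6000, 13.1000, -7.8000, 9.3000, -6.8000, 14.1000, -11.3000
Σ(y_t−ȳ)(y_{t+1}−ȳ) = (-138.8600) + (-102.1800) + (-72.5400) + (-63.2400) + (-95.8800) + (-159.3300) = -632.0300
Denominator Σ(y_t−ȳ)² = 804.0400
r_1 = -632.0300 / 804.0400 = -0.786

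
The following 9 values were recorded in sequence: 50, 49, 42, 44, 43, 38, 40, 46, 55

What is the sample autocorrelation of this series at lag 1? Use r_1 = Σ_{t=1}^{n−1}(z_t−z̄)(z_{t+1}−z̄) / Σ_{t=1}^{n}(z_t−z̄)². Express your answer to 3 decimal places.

Mean z̄ = (50 + 49 + 42 + 44 + 43 + 38 + 40 + 46 + 55)/9 = 45.2222
Numerator Σ_{t=1}^{8}(z_t−z̄)(z_{t+1}−z̄) = 69.8395
Denominator Σ(z_t−z̄)² = 229.5556
r_1 = 69.8395 / 229.5556 = 0.304

0.304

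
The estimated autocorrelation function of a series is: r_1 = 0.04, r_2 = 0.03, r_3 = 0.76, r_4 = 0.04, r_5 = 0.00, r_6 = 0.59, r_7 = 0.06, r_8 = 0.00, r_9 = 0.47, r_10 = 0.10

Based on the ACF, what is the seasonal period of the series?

The largest autocorrelation is r_3 = 0.76, with weaker echoes at lags 6 (0.59) and 9 (0.47); the remaining lags stay at or below 0.10.
The dominant spike at lag 3 indicates a seasonal period of 3.

3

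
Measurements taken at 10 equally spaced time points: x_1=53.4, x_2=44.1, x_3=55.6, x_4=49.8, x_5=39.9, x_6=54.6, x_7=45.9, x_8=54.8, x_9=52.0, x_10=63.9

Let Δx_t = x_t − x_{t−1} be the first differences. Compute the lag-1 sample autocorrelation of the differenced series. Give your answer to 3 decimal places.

-0.624

First differences Δx: -9.3, 11.5, -5.8, -9.9, 14.7, -8.7, 8.9, -2.8, 11.9
Mean of differences = 1.1667
Numerator Σ(Δx_t−Δx̄)(Δx_{t+1}−Δx̄) = -535.8978
Denominator Σ(Δx_t−Δx̄)² = 858.5800
r_1(Δx) = -535.8978 / 858.5800 = -0.624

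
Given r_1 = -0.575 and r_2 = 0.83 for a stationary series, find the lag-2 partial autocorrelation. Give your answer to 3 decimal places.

0.746

φ_{22} = (r_2 − r_1²) / (1 − r_1²)
r_1² = (-0.575)² = 0.330625
Numerator = 0.83 − 0.3306 = 0.4994; denominator = 1 − 0.3306 = 0.6694
φ_{22} = 0.4994 / 0.6694 = 0.746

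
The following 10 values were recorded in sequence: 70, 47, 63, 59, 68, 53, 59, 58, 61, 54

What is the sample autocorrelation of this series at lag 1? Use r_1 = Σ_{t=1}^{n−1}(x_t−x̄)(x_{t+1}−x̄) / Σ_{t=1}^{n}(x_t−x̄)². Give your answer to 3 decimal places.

Mean x̄ = (70 + 47 + 63 + 59 + 68 + 53 + 59 + 58 + 61 + 54)/10 = 59.2000
Numerator Σ_{t=1}^{9}(x_t−x̄)(x_{t+1}−x̄) = -245.2400
Denominator Σ(x_t−x̄)² = 427.6000
r_1 = -245.2400 / 427.6000 = -0.574

-0.574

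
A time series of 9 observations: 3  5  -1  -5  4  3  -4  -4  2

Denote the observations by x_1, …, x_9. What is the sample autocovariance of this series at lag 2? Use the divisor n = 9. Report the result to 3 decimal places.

-9.136

Mean x̄ = (3 + 5 − 1 − 5 + 4 + 3 − 4 − 4 + 2)/9 = 0.3333
Σ_{t=1}^{7}(x_t−x̄)(x_{t+2}−x̄) = -82.2222
γ_2 = -82.2222 / 9 = -9.136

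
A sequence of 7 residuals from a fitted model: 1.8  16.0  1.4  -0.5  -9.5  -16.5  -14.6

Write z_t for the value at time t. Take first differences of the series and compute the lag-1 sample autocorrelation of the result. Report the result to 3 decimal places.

First differences Δz: 14.2, -14.6, -1.9, -9.0, -7.0, 1.9
Mean of differences = -2.7333
Numerator Σ(Δz_t−Δz̄)(Δz_{t+1}−Δz̄) = -209.0844
Denominator Σ(Δz_t−Δz̄)² = 507.1933
r_1(Δz) = -209.0844 / 507.1933 = -0.412

-0.412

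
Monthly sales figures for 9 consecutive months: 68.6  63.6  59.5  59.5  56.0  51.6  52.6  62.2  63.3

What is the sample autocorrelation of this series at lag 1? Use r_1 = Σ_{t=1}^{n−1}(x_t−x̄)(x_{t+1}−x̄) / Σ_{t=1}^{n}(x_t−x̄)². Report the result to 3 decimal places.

Mean x̄ = (68.6 + 63.6 + 59.5 + 59.5 + 56.0 + 51.6 + 52.6 + 62.2 + 63.3)/9 = 59.6556
Numerator Σ_{t=1}^{8}(x_t−x̄)(x_{t+1}−x̄) = 112.8647
Denominator Σ(x_t−x̄)² = 243.4022
r_1 = 112.8647 / 243.4022 = 0.464

0.464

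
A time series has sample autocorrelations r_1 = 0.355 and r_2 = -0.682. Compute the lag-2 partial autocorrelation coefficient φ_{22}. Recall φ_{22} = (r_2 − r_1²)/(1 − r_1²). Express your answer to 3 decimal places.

φ_{22} = (r_2 − r_1²) / (1 − r_1²)
r_1² = (0.355)² = 0.126025
Numerator = -0.682 − 0.1260 = -0.8080; denominator = 1 − 0.1260 = 0.8740
φ_{22} = -0.8080 / 0.8740 = -0.925

-0.925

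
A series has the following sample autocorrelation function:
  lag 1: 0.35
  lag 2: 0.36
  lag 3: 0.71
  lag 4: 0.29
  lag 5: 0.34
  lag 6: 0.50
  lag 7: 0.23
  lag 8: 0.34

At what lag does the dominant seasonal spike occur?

The largest autocorrelation is r_3 = 0.71, with a weaker echo at lag 6 (0.50); the remaining lags stay at or below 0.36.
The dominant spike at lag 3 indicates a seasonal period of 3.

3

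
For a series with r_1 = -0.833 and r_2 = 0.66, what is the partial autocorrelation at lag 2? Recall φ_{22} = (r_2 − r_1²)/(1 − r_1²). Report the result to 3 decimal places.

-0.111

φ_{22} = (r_2 − r_1²) / (1 − r_1²)
r_1² = (-0.833)² = 0.693889
Numerator = 0.66 − 0.6939 = -0.0339; denominator = 1 − 0.6939 = 0.3061
φ_{22} = -0.0339 / 0.3061 = -0.111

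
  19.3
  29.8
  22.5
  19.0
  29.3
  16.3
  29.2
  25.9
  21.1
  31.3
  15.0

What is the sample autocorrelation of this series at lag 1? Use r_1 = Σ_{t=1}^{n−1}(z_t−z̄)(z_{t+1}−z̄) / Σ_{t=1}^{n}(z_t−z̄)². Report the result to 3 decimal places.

-0.629

Mean z̄ = (19.3 + 29.8 + 22.5 + 19.0 + 29.3 + 16.3 + 29.2 + 25.9 + 21.1 + 31.3 + 15.0)/11 = 23.5182
Numerator Σ_{t=1}^{10}(z_t−z̄)(z_{t+1}−z̄) = -214.4949
Denominator Σ(z_t−z̄)² = 341.1564
r_1 = -214.4949 / 341.1564 = -0.629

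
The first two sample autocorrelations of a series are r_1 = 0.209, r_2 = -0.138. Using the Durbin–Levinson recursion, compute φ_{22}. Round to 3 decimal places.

-0.190

φ_{22} = (r_2 − r_1²) / (1 − r_1²)
r_1² = (0.209)² = 0.043681
Numerator = -0.138 − 0.0437 = -0.1817; denominator = 1 − 0.0437 = 0.9563
φ_{22} = -0.1817 / 0.9563 = -0.190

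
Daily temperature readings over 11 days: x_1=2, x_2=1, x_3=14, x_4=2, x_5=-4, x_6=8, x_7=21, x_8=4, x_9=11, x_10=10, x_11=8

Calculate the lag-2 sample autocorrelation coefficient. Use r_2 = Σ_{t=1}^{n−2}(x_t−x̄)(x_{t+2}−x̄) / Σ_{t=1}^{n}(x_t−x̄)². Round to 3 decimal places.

Mean x̄ = (2 + 1 + 14 + 2 − 4 + 8 + 21 + 4 + 11 + 10 + 8)/11 = 7.0000
Numerator Σ_{t=1}^{9}(x_t−x̄)(x_{t+2}−x̄) = -193.0000
Denominator Σ(x_t−x̄)² = 488.0000
r_2 = -193.0000 / 488.0000 = -0.395

-0.395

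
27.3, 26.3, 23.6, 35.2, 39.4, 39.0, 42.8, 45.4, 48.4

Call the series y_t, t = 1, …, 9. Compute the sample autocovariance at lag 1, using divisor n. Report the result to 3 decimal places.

46.991

Mean ȳ = (27.3 + 26.3 + 23.6 + 35.2 + 39.4 + 39.0 + 42.8 + 45.4 + 48.4)/9 = 36.3778
Σ_{t=1}^{8}(y_t−ȳ)(y_{t+1}−ȳ) = 422.9206
γ_1 = 422.9206 / 9 = 46.991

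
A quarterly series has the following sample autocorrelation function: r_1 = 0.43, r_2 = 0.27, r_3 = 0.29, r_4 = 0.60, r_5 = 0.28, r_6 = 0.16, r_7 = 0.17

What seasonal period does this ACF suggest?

4

The largest autocorrelation is r_4 = 0.60; the remaining lags stay at or below 0.43. The elevated value at lag 1 (0.43), dropping to 0.27 at lag 2, reflects decaying short-term dependence rather than seasonality.
The dominant spike at lag 4 indicates a seasonal period of 4.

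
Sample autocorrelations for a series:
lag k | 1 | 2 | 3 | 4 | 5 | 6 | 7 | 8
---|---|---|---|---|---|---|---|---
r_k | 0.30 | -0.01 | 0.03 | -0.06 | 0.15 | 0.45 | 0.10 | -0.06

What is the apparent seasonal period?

6

The largest autocorrelation is r_6 = 0.45; the remaining lags stay at or below 0.30.
The dominant spike at lag 6 indicates a seasonal period of 6.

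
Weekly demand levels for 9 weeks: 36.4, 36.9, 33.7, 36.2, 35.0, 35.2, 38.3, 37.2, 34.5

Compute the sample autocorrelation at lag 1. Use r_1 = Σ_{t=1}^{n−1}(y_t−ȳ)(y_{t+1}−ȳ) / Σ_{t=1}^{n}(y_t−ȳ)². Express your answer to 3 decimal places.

-0.143

Mean ȳ = (36.4 + 36.9 + 33.7 + 36.2 + 35.0 + 35.2 + 38.3 + 37.2 + 34.5)/9 = 35.9333
Numerator Σ_{t=1}^{8}(y_t−ȳ)(y_{t+1}−ȳ) = -2.4211
Denominator Σ(y_t−ȳ)² = 16.8800
r_1 = -2.4211 / 16.8800 = -0.143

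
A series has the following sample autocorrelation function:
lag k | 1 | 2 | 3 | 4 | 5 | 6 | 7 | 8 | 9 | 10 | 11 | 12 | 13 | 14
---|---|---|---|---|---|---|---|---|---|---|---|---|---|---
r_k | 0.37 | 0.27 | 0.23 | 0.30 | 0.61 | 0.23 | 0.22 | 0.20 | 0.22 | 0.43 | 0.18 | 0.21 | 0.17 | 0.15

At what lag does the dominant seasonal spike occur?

5

The largest autocorrelation is r_5 = 0.61, with a weaker echo at lag 10 (0.43); the remaining lags stay at or below 0.37. The elevated value at lag 1 (0.37), dropping to 0.27 at lag 2, reflects decaying short-term dependence rather than seasonality.
The dominant spike at lag 5 indicates a seasonal period of 5.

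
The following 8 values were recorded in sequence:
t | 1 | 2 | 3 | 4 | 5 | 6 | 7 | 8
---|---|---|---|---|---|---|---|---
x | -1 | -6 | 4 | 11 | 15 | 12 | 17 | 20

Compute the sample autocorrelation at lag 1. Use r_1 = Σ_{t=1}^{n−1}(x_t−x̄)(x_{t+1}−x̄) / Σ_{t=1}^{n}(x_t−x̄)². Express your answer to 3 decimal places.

0.611

Mean x̄ = (-1 − 6 + 4 + 11 + 15 + 12 + 17 + 20)/8 = 9.0000
Numerator Σ_{t=1}^{7}(x_t−x̄)(x_{t+1}−x̄) = 357.0000
Denominator Σ(x_t−x̄)² = 584.0000
r_1 = 357.0000 / 584.0000 = 0.611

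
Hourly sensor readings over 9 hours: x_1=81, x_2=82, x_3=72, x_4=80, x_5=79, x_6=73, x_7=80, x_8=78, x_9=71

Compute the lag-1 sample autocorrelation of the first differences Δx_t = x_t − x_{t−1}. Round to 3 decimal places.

-0.482

First differences Δx: 1, -10, 8, -1, -6, 7, -2, -7
Mean of differences = -1.2500
Numerator Σ(Δx_t−Δx̄)(Δx_{t+1}−Δx̄) = -140.5625
Denominator Σ(Δx_t−Δx̄)² = 291.5000
r_1(Δx) = -140.5625 / 291.5000 = -0.482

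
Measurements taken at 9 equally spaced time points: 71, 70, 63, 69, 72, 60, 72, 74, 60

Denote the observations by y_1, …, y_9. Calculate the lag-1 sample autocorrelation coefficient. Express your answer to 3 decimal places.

-0.394

Mean ȳ = (71 + 70 + 63 + 69 + 72 + 60 + 72 + 74 + 60)/9 = 67.8889
Numerator Σ_{t=1}^{8}(y_t−ȳ)(y_{t+1}−ȳ) = -92.5679
Denominator Σ(y_t−ȳ)² = 234.8889
r_1 = -92.5679 / 234.8889 = -0.394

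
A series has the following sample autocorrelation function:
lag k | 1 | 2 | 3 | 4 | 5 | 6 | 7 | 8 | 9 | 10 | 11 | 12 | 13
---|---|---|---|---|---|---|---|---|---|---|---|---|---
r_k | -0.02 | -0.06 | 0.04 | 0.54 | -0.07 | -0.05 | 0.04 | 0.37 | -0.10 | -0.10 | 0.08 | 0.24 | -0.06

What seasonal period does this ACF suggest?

4

The largest autocorrelation is r_4 = 0.54, with weaker echoes at lags 8 (0.37) and 12 (0.24); the remaining lags stay at or below 0.08.
The dominant spike at lag 4 indicates a seasonal period of 4.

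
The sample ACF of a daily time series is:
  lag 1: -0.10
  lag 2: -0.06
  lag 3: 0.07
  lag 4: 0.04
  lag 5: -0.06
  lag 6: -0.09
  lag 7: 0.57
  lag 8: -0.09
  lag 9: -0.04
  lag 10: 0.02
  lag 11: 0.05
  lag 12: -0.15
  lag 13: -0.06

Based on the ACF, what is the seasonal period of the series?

The largest autocorrelation is r_7 = 0.57; the remaining lags stay at or below 0.07.
The dominant spike at lag 7 indicates a seasonal period of 7.

7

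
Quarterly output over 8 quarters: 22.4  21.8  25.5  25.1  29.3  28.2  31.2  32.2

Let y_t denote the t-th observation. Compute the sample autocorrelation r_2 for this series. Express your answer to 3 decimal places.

0.256

Mean ȳ = (22.4 + 21.8 + 25.5 + 25.1 + 29.3 + 28.2 + 31.2 + 32.2)/8 = 26.9625
Deviations from mean: -4.5625, -5.1625, -1.4625, -1.8625, 2.3375, 1.2375, 4.2375, 5.2375
Numerator Σ_{t=1}^{6}(y_t−ȳ)(y_{t+2}−ȳ) = 26.9509
Denominator Σ(y_t−ȳ)² = 105.4588
r_2 = 26.9509 / 105.4588 = 0.256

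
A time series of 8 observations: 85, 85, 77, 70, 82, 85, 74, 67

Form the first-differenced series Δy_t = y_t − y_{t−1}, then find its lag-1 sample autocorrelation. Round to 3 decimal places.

0.044

First differences Δy: 0, -8, -7, 12, 3, -11, -7
Mean of differences = -2.5714
Numerator Σ(Δy_t−Δȳ)(Δy_{t+1}−Δȳ) = 17.1020
Denominator Σ(Δy_t−Δȳ)² = 389.7143
r_1(Δy) = 17.1020 / 389.7143 = 0.044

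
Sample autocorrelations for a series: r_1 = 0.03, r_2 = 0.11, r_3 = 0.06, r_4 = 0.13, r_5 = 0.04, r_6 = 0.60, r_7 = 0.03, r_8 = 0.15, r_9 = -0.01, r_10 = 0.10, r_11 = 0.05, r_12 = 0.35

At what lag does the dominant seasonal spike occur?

The largest autocorrelation is r_6 = 0.60, with a weaker echo at lag 12 (0.35); the remaining lags stay at or below 0.15.
The dominant spike at lag 6 indicates a seasonal period of 6.

6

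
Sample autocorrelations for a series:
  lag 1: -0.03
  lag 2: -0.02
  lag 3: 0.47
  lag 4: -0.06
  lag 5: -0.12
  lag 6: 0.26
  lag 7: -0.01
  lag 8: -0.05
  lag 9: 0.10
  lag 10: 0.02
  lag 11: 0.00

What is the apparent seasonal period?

3

The largest autocorrelation is r_3 = 0.47, with a weaker echo at lag 6 (0.26); the remaining lags stay at or below 0.10.
The dominant spike at lag 3 indicates a seasonal period of 3.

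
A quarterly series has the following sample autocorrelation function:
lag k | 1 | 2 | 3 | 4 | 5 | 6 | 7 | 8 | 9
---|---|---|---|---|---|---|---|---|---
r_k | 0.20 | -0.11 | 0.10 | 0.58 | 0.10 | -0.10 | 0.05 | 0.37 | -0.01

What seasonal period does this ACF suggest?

4

The largest autocorrelation is r_4 = 0.58, with a weaker echo at lag 8 (0.37); the remaining lags stay at or below 0.20.
The dominant spike at lag 4 indicates a seasonal period of 4.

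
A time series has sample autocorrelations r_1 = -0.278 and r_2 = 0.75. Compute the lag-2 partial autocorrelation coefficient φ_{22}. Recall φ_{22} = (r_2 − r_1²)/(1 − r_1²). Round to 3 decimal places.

φ_{22} = (r_2 − r_1²) / (1 − r_1²)
r_1² = (-0.278)² = 0.077284
Numerator = 0.75 − 0.0773 = 0.6727; denominator = 1 − 0.0773 = 0.9227
φ_{22} = 0.6727 / 0.9227 = 0.729

0.729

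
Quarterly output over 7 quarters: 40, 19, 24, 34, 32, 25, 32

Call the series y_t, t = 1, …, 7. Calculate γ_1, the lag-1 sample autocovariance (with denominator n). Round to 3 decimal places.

Mean ȳ = (40 + 19 + 24 + 34 + 32 + 25 + 32)/7 = 29.4286
Σ_{t=1}^{6}(y_t−ȳ)(y_{t+1}−ȳ) = -89.4694
γ_1 = -89.4694 / 7 = -12.781

-12.781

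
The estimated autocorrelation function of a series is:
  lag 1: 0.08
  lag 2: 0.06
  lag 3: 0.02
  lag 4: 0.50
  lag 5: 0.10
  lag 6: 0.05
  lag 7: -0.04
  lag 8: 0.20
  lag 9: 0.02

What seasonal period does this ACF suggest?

The largest autocorrelation is r_4 = 0.50, with a weaker echo at lag 8 (0.20); the remaining lags stay at or below 0.10.
The dominant spike at lag 4 indicates a seasonal period of 4.

4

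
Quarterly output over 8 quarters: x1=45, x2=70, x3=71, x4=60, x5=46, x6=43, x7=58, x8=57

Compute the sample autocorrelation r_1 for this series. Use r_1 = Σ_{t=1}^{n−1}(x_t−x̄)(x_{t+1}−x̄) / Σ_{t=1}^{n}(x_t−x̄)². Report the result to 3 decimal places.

0.215

Mean x̄ = (45 + 70 + 71 + 60 + 46 + 43 + 58 + 57)/8 = 56.2500
Deviations from mean: -11.2500, 13.7500, 14.7500, 3.7500, -10.2500, -13.2500, 1.7500, 0.7500
Numerator Σ_{t=1}^{7}(x_t−x̄)(x_{t+1}−x̄) = 178.9375
Denominator Σ(x_t−x̄)² = 831.5000
r_1 = 178.9375 / 831.5000 = 0.215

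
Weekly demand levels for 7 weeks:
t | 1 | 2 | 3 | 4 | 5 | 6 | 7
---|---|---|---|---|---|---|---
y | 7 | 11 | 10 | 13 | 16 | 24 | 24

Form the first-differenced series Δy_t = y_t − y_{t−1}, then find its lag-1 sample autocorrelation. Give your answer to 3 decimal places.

First differences Δy: 4, -1, 3, 3, 8, 0
Mean of differences = 2.8333
Numerator Σ(Δy_t−Δȳ)(Δy_{t+1}−Δȳ) = -18.8611
Denominator Σ(Δy_t−Δȳ)² = 50.8333
r_1(Δy) = -18.8611 / 50.8333 = -0.371

-0.371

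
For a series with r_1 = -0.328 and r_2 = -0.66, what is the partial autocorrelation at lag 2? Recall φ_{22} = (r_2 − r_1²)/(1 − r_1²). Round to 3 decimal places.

φ_{22} = (r_2 − r_1²) / (1 − r_1²)
r_1² = (-0.328)² = 0.107584
Numerator = -0.66 − 0.1076 = -0.7676; denominator = 1 − 0.1076 = 0.8924
φ_{22} = -0.7676 / 0.8924 = -0.860

-0.860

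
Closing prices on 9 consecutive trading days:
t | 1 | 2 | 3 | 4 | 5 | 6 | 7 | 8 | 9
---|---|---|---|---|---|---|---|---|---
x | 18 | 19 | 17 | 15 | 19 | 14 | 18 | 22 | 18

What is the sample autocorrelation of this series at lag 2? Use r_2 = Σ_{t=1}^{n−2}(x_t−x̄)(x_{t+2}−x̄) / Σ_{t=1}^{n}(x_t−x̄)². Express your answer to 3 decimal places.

Mean x̄ = (18 + 19 + 17 + 15 + 19 + 14 + 18 + 22 + 18)/9 = 17.7778
Σ(x_t−x̄)(x_{t+2}−x̄) = (-0.1728) + (-3.3951) + (-0.9506) + (10.4938) + (0.2716) + (-15.9506) + (0.0494) = -9.6543
Denominator Σ(x_t−x̄)² = 43.5556
r_2 = -9.6543 / 43.5556 = -0.222

-0.222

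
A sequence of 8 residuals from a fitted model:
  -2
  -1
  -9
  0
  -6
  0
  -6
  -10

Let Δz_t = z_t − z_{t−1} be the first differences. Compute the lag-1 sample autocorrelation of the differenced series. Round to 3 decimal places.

-0.725

First differences Δz: 1, -8, 9, -6, 6, -6, -4
Mean of differences = -1.1429
Numerator Σ(Δz_t−Δz̄)(Δz_{t+1}−Δz̄) = -189.0204
Denominator Σ(Δz_t−Δz̄)² = 260.8571
r_1(Δz) = -189.0204 / 260.8571 = -0.725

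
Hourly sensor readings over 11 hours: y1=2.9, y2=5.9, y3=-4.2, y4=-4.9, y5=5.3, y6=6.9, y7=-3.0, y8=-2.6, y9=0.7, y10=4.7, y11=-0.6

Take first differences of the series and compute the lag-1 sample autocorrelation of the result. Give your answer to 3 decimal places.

First differences Δy: 3.0, -10.1, -0.7, 10.2, 1.6, -9.9, 0.4, 3.3, 4.0, -5.3
Mean of differences = -0.3500
Numerator Σ(Δy_t−Δȳ)(Δy_{t+1}−Δȳ) = -41.0725
Denominator Σ(Δy_t−Δȳ)² = 370.0250
r_1(Δy) = -41.0725 / 370.0250 = -0.111

-0.111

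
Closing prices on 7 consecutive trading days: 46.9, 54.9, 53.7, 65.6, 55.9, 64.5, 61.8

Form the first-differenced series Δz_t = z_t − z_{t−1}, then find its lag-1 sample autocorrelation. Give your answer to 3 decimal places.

First differences Δz: 8.0, -1.2, 11.9, -9.7, 8.6, -2.7
Mean of differences = 2.4833
Numerator Σ(Δz_t−Δz̄)(Δz_{t+1}−Δz̄) = -275.9569
Denominator Σ(Δz_t−Δz̄)² = 345.3883
r_1(Δz) = -275.9569 / 345.3883 = -0.799

-0.799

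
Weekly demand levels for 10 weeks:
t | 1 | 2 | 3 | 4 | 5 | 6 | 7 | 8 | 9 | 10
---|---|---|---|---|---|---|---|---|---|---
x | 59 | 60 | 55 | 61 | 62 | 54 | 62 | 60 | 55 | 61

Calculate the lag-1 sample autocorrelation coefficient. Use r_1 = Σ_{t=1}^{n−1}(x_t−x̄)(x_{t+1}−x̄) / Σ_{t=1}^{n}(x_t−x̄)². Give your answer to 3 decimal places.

-0.534

Mean x̄ = (59 + 60 + 55 + 61 + 62 + 54 + 62 + 60 + 55 + 61)/10 = 58.9000
Numerator Σ_{t=1}^{9}(x_t−x̄)(x_{t+1}−x̄) = -45.3100
Denominator Σ(x_t−x̄)² = 84.9000
r_1 = -45.3100 / 84.9000 = -0.534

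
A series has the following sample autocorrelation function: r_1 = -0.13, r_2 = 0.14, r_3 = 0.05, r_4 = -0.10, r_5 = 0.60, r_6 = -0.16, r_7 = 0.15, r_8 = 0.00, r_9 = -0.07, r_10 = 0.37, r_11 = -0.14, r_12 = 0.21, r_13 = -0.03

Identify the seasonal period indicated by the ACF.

The largest autocorrelation is r_5 = 0.60, with a weaker echo at lag 10 (0.37); the remaining lags stay at or below 0.21.
The dominant spike at lag 5 indicates a seasonal period of 5.

5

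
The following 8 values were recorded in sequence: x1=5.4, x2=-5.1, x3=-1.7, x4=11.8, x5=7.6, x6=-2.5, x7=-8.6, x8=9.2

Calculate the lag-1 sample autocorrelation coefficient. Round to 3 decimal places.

Mean x̄ = (5.4 − 5.1 − 1.7 + 11.8 + 7.6 − 2.5 − 8.6 + 9.2)/8 = 2.0125
Deviations from mean: 3.3875, -7.1125, -3.7125, 9.7875, 5.5875, -4.5125, -10.6125, 7.1875
Numerator Σ_{t=1}^{7}(x_t−x̄)(x_{t+1}−x̄) = -32.9389
Denominator Σ(x_t−x̄)² = 387.5088
r_1 = -32.9389 / 387.5088 = -0.085

-0.085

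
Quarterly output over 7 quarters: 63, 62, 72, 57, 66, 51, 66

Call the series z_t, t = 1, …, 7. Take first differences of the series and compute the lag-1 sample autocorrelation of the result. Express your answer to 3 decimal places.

First differences Δz: -1, 10, -15, 9, -15, 15
Mean of differences = 0.5000
Numerator Σ(Δz_t−Δz̄)(Δz_{t+1}−Δz̄) = -649.7500
Denominator Σ(Δz_t−Δz̄)² = 855.5000
r_1(Δz) = -649.7500 / 855.5000 = -0.759

-0.759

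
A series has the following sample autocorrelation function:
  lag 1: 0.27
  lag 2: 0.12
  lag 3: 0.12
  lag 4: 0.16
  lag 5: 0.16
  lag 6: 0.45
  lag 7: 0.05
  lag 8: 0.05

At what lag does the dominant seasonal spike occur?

The largest autocorrelation is r_6 = 0.45; the remaining lags stay at or below 0.27. The elevated value at lag 1 (0.27), dropping to 0.12 at lag 2, reflects decaying short-term dependence rather than seasonality.
The dominant spike at lag 6 indicates a seasonal period of 6.

6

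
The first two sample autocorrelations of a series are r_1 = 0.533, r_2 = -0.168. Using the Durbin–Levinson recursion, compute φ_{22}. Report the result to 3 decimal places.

φ_{22} = (r_2 − r_1²) / (1 − r_1²)
r_1² = (0.533)² = 0.284089
Numerator = -0.168 − 0.2841 = -0.4521; denominator = 1 − 0.2841 = 0.7159
φ_{22} = -0.4521 / 0.7159 = -0.631

-0.631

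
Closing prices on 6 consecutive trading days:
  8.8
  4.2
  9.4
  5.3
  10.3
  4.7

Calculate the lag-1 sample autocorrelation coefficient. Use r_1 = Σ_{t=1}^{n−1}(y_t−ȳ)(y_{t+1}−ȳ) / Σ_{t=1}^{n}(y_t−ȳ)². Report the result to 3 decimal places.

-0.815

Mean ȳ = (8.8 + 4.2 + 9.4 + 5.3 + 10.3 + 4.7)/6 = 7.1167
Deviations from mean: 1.6833, -2.9167, 2.2833, -1.8167, 3.1833, -2.4167
Σ(y_t−ȳ)(y_{t+1}−ȳ) = (-4.9097) + (-6.6597) + (-4.1481) + (-5.7831) + (-7.6931) = -29.1936
Denominator Σ(y_t−ȳ)² = 35.8283
r_1 = -29.1936 / 35.8283 = -0.815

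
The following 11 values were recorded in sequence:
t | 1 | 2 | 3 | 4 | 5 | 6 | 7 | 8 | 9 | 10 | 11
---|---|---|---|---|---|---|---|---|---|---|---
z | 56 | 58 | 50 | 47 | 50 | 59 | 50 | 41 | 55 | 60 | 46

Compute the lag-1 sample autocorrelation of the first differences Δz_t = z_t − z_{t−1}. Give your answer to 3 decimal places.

First differences Δz: 2, -8, -3, 3, 9, -9, -9, 14, 5, -14
Mean of differences = -1.0000
Numerator Σ(Δz_t−Δz̄)(Δz_{t+1}−Δz̄) = -99.0000
Denominator Σ(Δz_t−Δz̄)² = 736.0000
r_1(Δz) = -99.0000 / 736.0000 = -0.135

-0.135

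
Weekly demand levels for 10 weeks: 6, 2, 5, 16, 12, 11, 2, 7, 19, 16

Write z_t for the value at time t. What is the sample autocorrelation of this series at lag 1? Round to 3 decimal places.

Mean z̄ = (6 + 2 + 5 + 16 + 12 + 11 + 2 + 7 + 19 + 16)/10 = 9.6000
Numerator Σ_{t=1}^{9}(z_t−z̄)(z_{t+1}−z̄) = 96.4400
Denominator Σ(z_t−z̄)² = 334.4000
r_1 = 96.4400 / 334.4000 = 0.288

0.288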